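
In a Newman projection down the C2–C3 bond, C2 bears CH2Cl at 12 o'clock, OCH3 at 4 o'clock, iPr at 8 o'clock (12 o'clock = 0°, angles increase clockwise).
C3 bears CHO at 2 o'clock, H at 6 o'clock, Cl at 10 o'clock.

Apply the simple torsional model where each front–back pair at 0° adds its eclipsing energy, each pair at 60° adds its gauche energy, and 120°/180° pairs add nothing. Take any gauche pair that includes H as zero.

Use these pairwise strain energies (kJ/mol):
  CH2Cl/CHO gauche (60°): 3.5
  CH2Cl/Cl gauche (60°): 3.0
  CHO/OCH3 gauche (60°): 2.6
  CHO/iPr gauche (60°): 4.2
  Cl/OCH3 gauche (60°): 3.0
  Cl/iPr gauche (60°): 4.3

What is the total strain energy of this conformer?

13.4 kJ/mol

This conformer (staggered): CH2Cl–CHO gauche, CH2Cl–Cl gauche, OCH3–CHO gauche, iPr–Cl gauche; 3.5 + 3.0 + 2.6 + 4.3 = 13.4 kJ/mol.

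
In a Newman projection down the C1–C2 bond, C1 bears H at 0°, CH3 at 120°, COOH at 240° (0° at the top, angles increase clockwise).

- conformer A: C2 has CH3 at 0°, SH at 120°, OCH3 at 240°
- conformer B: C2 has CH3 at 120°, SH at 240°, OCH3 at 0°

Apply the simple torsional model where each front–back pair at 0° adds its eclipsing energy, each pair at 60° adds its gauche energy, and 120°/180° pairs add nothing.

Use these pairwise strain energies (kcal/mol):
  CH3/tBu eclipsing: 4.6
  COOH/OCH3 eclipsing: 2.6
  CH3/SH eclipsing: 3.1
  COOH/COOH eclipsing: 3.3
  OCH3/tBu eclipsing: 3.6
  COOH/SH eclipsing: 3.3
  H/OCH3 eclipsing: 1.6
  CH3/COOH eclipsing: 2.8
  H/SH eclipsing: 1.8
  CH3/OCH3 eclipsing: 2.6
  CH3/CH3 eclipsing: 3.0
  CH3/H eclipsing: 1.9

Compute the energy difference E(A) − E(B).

-0.3 kcal/mol

A (eclipsed): H(0°)/CH3(0°) eclipsed 1.9; CH3(120°)/SH(120°) eclipsed 3.1; COOH(240°)/OCH3(240°) eclipsed 2.6 → 7.6 kcal/mol.
B (eclipsed): H(0°)/OCH3(0°) eclipsed 1.6; CH3(120°)/CH3(120°) eclipsed 3.0; COOH(240°)/SH(240°) eclipsed 3.3 → 7.9 kcal/mol.
E(A) − E(B) = 7.6 − 7.9 = -0.3 kcal/mol.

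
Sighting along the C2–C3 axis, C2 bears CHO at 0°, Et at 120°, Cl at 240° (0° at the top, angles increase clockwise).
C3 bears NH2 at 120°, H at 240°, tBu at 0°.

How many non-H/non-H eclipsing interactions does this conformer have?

2

Non-H eclipsing pairs: CHO(0°)/tBu(0°); Et(120°)/NH2(120°) — 2 interactions.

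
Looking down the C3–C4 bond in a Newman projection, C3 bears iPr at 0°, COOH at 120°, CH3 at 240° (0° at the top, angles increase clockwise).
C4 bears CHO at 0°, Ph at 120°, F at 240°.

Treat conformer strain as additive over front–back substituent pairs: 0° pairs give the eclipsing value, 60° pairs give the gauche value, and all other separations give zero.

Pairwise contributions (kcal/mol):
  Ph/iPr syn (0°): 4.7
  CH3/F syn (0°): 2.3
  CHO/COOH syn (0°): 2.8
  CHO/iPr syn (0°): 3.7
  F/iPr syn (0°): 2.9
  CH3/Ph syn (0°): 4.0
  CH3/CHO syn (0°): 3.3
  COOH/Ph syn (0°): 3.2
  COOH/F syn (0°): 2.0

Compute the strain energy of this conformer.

This conformer is eclipsed. iPr at 0° is eclipsed with CHO at 0° (3.7); COOH at 120° is eclipsed with Ph at 120° (3.2); CH3 at 240° is eclipsed with F at 240° (2.3). Total 9.2 kcal/mol.

9.2 kcal/mol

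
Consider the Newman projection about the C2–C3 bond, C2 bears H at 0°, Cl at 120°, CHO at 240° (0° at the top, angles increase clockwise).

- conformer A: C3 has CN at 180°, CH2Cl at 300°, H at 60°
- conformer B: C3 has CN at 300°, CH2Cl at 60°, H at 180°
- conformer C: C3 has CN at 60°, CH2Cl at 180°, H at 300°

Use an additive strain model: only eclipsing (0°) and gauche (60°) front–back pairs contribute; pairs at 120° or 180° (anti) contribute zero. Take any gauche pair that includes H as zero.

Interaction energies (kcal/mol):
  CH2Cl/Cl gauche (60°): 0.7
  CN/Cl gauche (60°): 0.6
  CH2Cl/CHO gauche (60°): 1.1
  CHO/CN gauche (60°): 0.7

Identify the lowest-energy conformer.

B

A (staggered): Cl–CN gauche, CHO–CN gauche, CHO–CH2Cl gauche; 0.6 + 0.7 + 1.1 = 2.4 kcal/mol.
B (staggered): Cl–CH2Cl gauche, CHO–CN gauche; 0.7 + 0.7 = 1.4 kcal/mol.
C (staggered): Cl–CN gauche, Cl–CH2Cl gauche, CHO–CH2Cl gauche; 0.6 + 0.7 + 1.1 = 2.4 kcal/mol.
B has the lowest total (1.4 kcal/mol).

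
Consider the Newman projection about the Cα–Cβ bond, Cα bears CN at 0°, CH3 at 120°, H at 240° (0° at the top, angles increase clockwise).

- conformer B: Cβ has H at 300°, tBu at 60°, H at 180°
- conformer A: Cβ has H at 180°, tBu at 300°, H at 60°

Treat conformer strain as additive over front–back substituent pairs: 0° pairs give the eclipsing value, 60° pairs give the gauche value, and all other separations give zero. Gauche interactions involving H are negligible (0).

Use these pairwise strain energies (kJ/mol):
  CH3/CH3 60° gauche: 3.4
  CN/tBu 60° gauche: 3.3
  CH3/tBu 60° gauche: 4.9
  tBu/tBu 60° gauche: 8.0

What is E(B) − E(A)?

+4.9 kJ/mol

B (staggered): CN–tBu gauche, CH3–tBu gauche; 3.3 + 4.9 = 8.2 kJ/mol.
A (staggered): CN–tBu gauche; 3.3 = 3.3 kJ/mol.
E(B) − E(A) = 8.2 − 3.3 = +4.9 kJ/mol.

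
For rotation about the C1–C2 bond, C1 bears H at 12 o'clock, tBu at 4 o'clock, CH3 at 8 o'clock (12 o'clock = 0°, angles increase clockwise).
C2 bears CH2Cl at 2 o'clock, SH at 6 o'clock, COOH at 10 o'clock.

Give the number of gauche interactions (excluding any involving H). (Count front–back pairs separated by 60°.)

Non-H gauche pairs: tBu(120°)/CH2Cl(60°); tBu(120°)/SH(180°); CH3(240°)/SH(180°); CH3(240°)/COOH(300°) — 4 interactions.

4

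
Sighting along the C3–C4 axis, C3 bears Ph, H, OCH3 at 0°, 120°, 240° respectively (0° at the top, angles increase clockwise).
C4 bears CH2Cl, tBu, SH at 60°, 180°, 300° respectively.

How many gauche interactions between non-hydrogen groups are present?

Non-H gauche pairs: Ph(0°)/CH2Cl(60°); Ph(0°)/SH(300°); OCH3(240°)/tBu(180°); OCH3(240°)/SH(300°) — 4 interactions.

4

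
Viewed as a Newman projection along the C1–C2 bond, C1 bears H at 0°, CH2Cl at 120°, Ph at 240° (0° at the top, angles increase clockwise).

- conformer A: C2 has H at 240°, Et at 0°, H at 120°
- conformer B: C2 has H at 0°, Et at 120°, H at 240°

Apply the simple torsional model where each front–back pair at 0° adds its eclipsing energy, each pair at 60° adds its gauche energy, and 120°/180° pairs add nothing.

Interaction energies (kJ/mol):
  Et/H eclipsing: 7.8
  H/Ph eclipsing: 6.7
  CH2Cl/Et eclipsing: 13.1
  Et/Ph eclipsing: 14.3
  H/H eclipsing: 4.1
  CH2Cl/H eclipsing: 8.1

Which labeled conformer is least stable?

B

A (eclipsed): H–Et eclipsed, CH2Cl–H eclipsed, Ph–H eclipsed; 7.8 + 8.1 + 6.7 = 22.6 kJ/mol.
B (eclipsed): H–H eclipsed, CH2Cl–Et eclipsed, Ph–H eclipsed; 4.1 + 13.1 + 6.7 = 23.9 kJ/mol.
B has the highest total (23.9 kJ/mol).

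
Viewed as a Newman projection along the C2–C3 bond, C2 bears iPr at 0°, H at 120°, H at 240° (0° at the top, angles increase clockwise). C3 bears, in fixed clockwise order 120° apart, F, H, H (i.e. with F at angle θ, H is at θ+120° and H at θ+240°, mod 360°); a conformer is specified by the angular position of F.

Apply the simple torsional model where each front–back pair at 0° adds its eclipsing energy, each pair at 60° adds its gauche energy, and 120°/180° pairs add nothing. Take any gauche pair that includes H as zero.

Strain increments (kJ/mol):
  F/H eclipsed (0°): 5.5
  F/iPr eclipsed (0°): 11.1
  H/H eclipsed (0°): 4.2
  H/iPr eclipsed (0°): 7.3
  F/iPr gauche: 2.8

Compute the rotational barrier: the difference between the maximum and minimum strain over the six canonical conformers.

F at 0° (eclipsed): iPr(0°)/F(0°) eclipsed 11.1; H(120°)/H(120°) eclipsed 4.2; H(240°)/H(240°) eclipsed 4.2 → 19.5 kJ/mol.
F at 60° (staggered): iPr(0°)/F(60°) gauche 2.8 → 2.8 kJ/mol.
F at 120° (eclipsed): iPr(0°)/H(0°) eclipsed 7.3; H(120°)/F(120°) eclipsed 5.5; H(240°)/H(240°) eclipsed 4.2 → 17.0 kJ/mol.
F at 180° (staggered): no non-H gauche contacts → 0.0 kJ/mol.
F at 240° (eclipsed): iPr(0°)/H(0°) eclipsed 7.3; H(120°)/H(120°) eclipsed 4.2; H(240°)/F(240°) eclipsed 5.5 → 17.0 kJ/mol.
F at 300° (staggered): iPr(0°)/F(300°) gauche 2.8 → 2.8 kJ/mol.
Max at 0° (19.5 kJ/mol), min at 180° (0.0 kJ/mol); barrier = 19.5 kJ/mol.

19.5 kJ/mol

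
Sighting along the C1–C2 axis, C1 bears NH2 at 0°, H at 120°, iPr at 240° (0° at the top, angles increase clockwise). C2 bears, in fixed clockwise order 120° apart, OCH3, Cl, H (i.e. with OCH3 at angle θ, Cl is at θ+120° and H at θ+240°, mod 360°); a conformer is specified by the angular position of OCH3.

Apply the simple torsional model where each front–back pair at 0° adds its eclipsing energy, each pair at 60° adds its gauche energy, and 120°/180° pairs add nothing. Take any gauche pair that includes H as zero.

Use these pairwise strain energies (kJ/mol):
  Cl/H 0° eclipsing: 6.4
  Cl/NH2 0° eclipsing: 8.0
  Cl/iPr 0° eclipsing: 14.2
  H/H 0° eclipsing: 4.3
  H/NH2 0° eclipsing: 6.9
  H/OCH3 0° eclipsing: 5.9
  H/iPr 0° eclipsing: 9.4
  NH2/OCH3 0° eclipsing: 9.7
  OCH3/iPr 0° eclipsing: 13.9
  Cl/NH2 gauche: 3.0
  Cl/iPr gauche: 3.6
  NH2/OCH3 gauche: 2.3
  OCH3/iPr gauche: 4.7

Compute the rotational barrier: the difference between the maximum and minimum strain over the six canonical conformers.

21.1 kJ/mol

OCH3 at 0° (eclipsed): NH2–OCH3 eclipsed, H–Cl eclipsed, iPr–H eclipsed; 9.7 + 6.4 + 9.4 = 25.5 kJ/mol.
OCH3 at 60° (staggered): NH2–OCH3 gauche, iPr–Cl gauche; 2.3 + 3.6 = 5.9 kJ/mol.
OCH3 at 120° (eclipsed): NH2–H eclipsed, H–OCH3 eclipsed, iPr–Cl eclipsed; 6.9 + 5.9 + 14.2 = 27.0 kJ/mol.
OCH3 at 180° (staggered): NH2–Cl gauche, iPr–OCH3 gauche, iPr–Cl gauche; 3.0 + 4.7 + 3.6 = 11.3 kJ/mol.
OCH3 at 240° (eclipsed): NH2–Cl eclipsed, H–H eclipsed, iPr–OCH3 eclipsed; 8.0 + 4.3 + 13.9 = 26.2 kJ/mol.
OCH3 at 300° (staggered): NH2–OCH3 gauche, NH2–Cl gauche, iPr–OCH3 gauche; 2.3 + 3.0 + 4.7 = 10.0 kJ/mol.
Max at 120° (27.0 kJ/mol), min at 60° (5.9 kJ/mol); barrier = 21.1 kJ/mol.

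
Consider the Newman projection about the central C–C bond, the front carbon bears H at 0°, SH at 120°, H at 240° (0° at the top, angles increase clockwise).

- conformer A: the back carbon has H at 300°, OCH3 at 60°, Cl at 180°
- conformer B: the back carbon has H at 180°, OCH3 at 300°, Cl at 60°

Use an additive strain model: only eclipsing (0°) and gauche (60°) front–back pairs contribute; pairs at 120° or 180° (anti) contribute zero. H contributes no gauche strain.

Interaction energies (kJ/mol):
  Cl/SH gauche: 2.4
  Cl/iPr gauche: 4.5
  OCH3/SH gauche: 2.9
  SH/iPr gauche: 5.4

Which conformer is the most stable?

B

A (staggered): SH–OCH3 gauche, SH–Cl gauche; 2.9 + 2.4 = 5.3 kJ/mol.
B (staggered): SH–Cl gauche; 2.4 = 2.4 kJ/mol.
B has the lowest total (2.4 kJ/mol).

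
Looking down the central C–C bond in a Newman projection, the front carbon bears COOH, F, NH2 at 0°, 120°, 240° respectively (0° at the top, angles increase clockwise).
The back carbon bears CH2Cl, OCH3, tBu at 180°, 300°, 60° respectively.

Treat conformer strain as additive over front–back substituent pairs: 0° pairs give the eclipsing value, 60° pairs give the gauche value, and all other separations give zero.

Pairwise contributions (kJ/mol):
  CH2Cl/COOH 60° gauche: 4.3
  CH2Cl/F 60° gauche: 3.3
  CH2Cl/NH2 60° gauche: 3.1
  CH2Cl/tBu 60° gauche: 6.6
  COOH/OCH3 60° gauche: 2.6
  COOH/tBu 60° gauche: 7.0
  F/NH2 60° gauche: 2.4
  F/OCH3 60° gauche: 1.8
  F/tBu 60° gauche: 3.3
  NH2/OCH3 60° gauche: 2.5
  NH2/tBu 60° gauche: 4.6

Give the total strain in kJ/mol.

21.8 kJ/mol

This conformer (staggered): COOH(0°)/OCH3(300°) gauche 2.6; COOH(0°)/tBu(60°) gauche 7.0; F(120°)/CH2Cl(180°) gauche 3.3; F(120°)/tBu(60°) gauche 3.3; NH2(240°)/CH2Cl(180°) gauche 3.1; NH2(240°)/OCH3(300°) gauche 2.5 → 21.8 kJ/mol.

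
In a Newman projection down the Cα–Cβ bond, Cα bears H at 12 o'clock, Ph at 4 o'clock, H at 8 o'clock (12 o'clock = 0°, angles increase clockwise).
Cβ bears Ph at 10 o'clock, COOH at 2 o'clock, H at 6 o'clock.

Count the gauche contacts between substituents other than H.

Non-H gauche pairs: Ph(120°)/COOH(60°) — 1 interaction.

1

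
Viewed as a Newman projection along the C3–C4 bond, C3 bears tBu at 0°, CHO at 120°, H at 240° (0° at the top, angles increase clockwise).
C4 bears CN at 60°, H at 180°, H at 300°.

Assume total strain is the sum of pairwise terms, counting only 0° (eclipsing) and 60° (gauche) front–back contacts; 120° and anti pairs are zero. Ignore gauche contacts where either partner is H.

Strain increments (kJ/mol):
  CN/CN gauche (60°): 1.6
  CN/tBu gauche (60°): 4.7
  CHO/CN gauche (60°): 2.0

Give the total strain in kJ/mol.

This conformer (staggered): tBu–CN gauche, CHO–CN gauche; 4.7 + 2.0 = 6.7 kJ/mol.

6.7 kJ/mol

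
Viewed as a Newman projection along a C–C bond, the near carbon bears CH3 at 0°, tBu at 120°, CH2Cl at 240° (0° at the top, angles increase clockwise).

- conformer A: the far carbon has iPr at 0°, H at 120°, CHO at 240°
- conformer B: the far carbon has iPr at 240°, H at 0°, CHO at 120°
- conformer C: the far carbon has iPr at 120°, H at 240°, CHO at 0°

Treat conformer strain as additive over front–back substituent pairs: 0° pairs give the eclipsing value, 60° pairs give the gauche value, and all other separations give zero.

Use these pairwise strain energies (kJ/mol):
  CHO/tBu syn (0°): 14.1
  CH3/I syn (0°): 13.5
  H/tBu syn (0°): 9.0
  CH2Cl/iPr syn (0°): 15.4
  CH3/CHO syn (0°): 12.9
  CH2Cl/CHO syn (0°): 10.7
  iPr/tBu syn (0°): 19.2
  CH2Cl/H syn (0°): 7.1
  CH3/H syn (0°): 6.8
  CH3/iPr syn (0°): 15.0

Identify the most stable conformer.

A (eclipsed): CH3(0°)/iPr(0°) eclipsed 15.0; tBu(120°)/H(120°) eclipsed 9.0; CH2Cl(240°)/CHO(240°) eclipsed 10.7 → 34.7 kJ/mol.
B (eclipsed): CH3(0°)/H(0°) eclipsed 6.8; tBu(120°)/CHO(120°) eclipsed 14.1; CH2Cl(240°)/iPr(240°) eclipsed 15.4 → 36.3 kJ/mol.
C (eclipsed): CH3(0°)/CHO(0°) eclipsed 12.9; tBu(120°)/iPr(120°) eclipsed 19.2; CH2Cl(240°)/H(240°) eclipsed 7.1 → 39.2 kJ/mol.
A has the lowest total (34.7 kJ/mol).

A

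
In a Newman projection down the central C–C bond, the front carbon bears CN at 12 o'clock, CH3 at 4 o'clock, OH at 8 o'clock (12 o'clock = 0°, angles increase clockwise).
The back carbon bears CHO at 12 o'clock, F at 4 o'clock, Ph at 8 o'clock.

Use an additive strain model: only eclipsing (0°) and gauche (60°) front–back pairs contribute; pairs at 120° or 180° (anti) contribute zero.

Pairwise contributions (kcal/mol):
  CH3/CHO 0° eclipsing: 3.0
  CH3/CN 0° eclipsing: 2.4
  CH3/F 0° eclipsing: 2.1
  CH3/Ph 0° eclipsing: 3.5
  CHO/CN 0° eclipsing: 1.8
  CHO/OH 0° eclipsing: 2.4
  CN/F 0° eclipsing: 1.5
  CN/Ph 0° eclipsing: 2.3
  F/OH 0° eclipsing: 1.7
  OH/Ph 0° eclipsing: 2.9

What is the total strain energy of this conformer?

6.8 kcal/mol

This conformer (eclipsed): CN–CHO eclipsed, CH3–F eclipsed, OH–Ph eclipsed; 1.8 + 2.1 + 2.9 = 6.8 kcal/mol.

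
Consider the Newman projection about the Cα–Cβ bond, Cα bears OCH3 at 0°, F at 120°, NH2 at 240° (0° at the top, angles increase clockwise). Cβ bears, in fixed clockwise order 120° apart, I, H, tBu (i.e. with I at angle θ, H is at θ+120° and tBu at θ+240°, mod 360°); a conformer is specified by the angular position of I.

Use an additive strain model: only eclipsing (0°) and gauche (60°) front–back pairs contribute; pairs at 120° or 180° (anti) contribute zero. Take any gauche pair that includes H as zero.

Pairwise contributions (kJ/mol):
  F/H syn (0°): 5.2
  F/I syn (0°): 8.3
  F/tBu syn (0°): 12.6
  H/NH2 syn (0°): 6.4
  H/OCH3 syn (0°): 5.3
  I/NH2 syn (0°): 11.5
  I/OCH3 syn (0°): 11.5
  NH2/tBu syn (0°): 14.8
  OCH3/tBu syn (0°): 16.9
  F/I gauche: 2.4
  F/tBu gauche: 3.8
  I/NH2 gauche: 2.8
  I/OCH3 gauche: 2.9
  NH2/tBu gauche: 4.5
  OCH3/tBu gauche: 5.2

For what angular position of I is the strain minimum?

I at 0° (eclipsed): OCH3(0°)/I(0°) eclipsed 11.5; F(120°)/H(120°) eclipsed 5.2; NH2(240°)/tBu(240°) eclipsed 14.8 → 31.5 kJ/mol.
I at 60° (staggered): OCH3(0°)/I(60°) gauche 2.9; OCH3(0°)/tBu(300°) gauche 5.2; F(120°)/I(60°) gauche 2.4; NH2(240°)/tBu(300°) gauche 4.5 → 15.0 kJ/mol.
I at 120° (eclipsed): OCH3(0°)/tBu(0°) eclipsed 16.9; F(120°)/I(120°) eclipsed 8.3; NH2(240°)/H(240°) eclipsed 6.4 → 31.6 kJ/mol.
I at 180° (staggered): OCH3(0°)/tBu(60°) gauche 5.2; F(120°)/I(180°) gauche 2.4; F(120°)/tBu(60°) gauche 3.8; NH2(240°)/I(180°) gauche 2.8 → 14.2 kJ/mol.
I at 240° (eclipsed): OCH3(0°)/H(0°) eclipsed 5.3; F(120°)/tBu(120°) eclipsed 12.6; NH2(240°)/I(240°) eclipsed 11.5 → 29.4 kJ/mol.
I at 300° (staggered): OCH3(0°)/I(300°) gauche 2.9; F(120°)/tBu(180°) gauche 3.8; NH2(240°)/I(300°) gauche 2.8; NH2(240°)/tBu(180°) gauche 4.5 → 14.0 kJ/mol.
The minimum (14.0 kJ/mol) occurs with I at 300°.

300°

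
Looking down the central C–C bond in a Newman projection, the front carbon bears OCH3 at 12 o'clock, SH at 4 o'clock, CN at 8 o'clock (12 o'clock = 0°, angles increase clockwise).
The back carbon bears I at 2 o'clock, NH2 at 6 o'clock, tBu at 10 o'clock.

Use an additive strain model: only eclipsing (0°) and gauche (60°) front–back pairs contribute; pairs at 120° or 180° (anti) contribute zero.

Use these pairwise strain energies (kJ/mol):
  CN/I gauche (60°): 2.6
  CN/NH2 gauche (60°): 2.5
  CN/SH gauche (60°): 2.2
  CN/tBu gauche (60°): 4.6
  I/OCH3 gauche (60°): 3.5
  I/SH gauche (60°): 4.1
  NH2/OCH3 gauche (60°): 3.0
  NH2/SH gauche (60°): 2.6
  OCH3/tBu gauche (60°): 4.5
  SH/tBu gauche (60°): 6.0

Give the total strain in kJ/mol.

This conformer (staggered): OCH3–I gauche, OCH3–tBu gauche, SH–I gauche, SH–NH2 gauche, CN–NH2 gauche, CN–tBu gauche; 3.5 + 4.5 + 4.1 + 2.6 + 2.5 + 4.6 = 21.8 kJ/mol.

21.8 kJ/mol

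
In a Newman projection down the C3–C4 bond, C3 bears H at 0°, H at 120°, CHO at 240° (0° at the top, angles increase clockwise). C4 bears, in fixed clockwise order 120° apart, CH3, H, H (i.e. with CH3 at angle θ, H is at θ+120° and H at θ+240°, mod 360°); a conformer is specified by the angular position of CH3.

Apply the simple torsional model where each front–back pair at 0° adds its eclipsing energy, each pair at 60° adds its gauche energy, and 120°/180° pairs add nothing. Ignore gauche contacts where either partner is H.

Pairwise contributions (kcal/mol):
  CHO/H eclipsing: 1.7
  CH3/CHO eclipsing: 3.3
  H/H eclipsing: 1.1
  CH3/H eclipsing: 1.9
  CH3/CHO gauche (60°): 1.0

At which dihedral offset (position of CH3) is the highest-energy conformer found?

240°

CH3 at 0° is eclipsed. H at 0° is eclipsed with CH3 at 0° (1.9); H at 120° is eclipsed with H at 120° (1.1); CHO at 240° is eclipsed with H at 240° (1.7). Total 4.7 kcal/mol.
CH3 at 60° (staggered): no non-H gauche contacts → 0.0 kcal/mol.
CH3 at 120° is eclipsed. H at 0° is eclipsed with H at 0° (1.1); H at 120° is eclipsed with CH3 at 120° (1.9); CHO at 240° is eclipsed with H at 240° (1.7). Total 4.7 kcal/mol.
CH3 at 180° is staggered. CHO at 240° is gauche with CH3 at 180° (1.0). Total 1.0 kcal/mol.
CH3 at 240° is eclipsed. H at 0° is eclipsed with H at 0° (1.1); H at 120° is eclipsed with H at 120° (1.1); CHO at 240° is eclipsed with CH3 at 240° (3.3). Total 5.5 kcal/mol.
CH3 at 300° is staggered. CHO at 240° is gauche with CH3 at 300° (1.0). Total 1.0 kcal/mol.
The maximum (5.5 kcal/mol) occurs with CH3 at 240°.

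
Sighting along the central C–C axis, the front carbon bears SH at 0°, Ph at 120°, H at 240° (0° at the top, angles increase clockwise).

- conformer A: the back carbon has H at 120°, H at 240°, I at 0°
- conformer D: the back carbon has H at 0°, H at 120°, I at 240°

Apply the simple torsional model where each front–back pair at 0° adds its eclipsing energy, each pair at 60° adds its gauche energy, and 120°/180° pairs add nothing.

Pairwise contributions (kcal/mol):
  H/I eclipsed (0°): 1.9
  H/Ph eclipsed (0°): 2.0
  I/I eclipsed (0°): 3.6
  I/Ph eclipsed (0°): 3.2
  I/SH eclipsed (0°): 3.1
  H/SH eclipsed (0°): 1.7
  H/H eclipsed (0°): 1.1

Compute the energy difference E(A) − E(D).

A (eclipsed): SH–I eclipsed, Ph–H eclipsed, H–H eclipsed; 3.1 + 2.0 + 1.1 = 6.2 kcal/mol.
D (eclipsed): SH–H eclipsed, Ph–H eclipsed, H–I eclipsed; 1.7 + 2.0 + 1.9 = 5.6 kcal/mol.
E(A) − E(D) = 6.2 − 5.6 = +0.6 kcal/mol.

+0.6 kcal/mol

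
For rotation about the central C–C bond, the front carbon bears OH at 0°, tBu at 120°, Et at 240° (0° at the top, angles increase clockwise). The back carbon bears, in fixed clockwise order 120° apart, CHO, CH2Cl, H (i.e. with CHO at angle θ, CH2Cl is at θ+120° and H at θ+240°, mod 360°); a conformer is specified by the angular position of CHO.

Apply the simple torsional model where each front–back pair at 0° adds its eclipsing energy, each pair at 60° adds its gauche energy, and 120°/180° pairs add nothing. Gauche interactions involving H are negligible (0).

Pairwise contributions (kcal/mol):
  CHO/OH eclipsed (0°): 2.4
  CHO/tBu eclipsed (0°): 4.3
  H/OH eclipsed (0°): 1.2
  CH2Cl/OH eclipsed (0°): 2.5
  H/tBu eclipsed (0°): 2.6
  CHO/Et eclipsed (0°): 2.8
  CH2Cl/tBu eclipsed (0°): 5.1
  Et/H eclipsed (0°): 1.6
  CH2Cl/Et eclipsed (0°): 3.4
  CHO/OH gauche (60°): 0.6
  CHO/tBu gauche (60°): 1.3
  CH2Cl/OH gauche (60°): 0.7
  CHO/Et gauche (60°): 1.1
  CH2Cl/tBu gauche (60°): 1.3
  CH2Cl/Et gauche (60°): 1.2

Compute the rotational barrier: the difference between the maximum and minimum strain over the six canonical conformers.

5.4 kcal/mol

CHO at 0° (eclipsed): OH(0°)/CHO(0°) eclipsed 2.4; tBu(120°)/CH2Cl(120°) eclipsed 5.1; Et(240°)/H(240°) eclipsed 1.6 → 9.1 kcal/mol.
CHO at 60° (staggered): OH(0°)/CHO(60°) gauche 0.6; tBu(120°)/CHO(60°) gauche 1.3; tBu(120°)/CH2Cl(180°) gauche 1.3; Et(240°)/CH2Cl(180°) gauche 1.2 → 4.4 kcal/mol.
CHO at 120° (eclipsed): OH(0°)/H(0°) eclipsed 1.2; tBu(120°)/CHO(120°) eclipsed 4.3; Et(240°)/CH2Cl(240°) eclipsed 3.4 → 8.9 kcal/mol.
CHO at 180° (staggered): OH(0°)/CH2Cl(300°) gauche 0.7; tBu(120°)/CHO(180°) gauche 1.3; Et(240°)/CHO(180°) gauche 1.1; Et(240°)/CH2Cl(300°) gauche 1.2 → 4.3 kcal/mol.
CHO at 240° (eclipsed): OH(0°)/CH2Cl(0°) eclipsed 2.5; tBu(120°)/H(120°) eclipsed 2.6; Et(240°)/CHO(240°) eclipsed 2.8 → 7.9 kcal/mol.
CHO at 300° (staggered): OH(0°)/CHO(300°) gauche 0.6; OH(0°)/CH2Cl(60°) gauche 0.7; tBu(120°)/CH2Cl(60°) gauche 1.3; Et(240°)/CHO(300°) gauche 1.1 → 3.7 kcal/mol.
Max at 0° (9.1 kcal/mol), min at 300° (3.7 kcal/mol); barrier = 5.4 kcal/mol.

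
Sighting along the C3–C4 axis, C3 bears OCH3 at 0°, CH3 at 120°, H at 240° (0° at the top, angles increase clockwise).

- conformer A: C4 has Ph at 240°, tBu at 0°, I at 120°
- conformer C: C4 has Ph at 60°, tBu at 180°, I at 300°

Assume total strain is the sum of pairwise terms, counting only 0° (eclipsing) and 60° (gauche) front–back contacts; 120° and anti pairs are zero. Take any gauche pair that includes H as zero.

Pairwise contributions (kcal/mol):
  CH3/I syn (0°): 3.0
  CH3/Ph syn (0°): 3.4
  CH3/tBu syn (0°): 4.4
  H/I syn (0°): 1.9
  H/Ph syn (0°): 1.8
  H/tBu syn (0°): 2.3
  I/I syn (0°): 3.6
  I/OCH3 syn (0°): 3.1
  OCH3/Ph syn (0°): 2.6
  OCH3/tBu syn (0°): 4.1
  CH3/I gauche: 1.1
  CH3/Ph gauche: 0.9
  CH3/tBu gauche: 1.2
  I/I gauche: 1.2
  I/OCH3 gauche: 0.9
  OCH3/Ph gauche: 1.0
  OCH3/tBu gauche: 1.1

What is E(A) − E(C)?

+4.9 kcal/mol

A (eclipsed): OCH3–tBu eclipsed, CH3–I eclipsed, H–Ph eclipsed; 4.1 + 3.0 + 1.8 = 8.9 kcal/mol.
C (staggered): OCH3–Ph gauche, OCH3–I gauche, CH3–Ph gauche, CH3–tBu gauche; 1.0 + 0.9 + 0.9 + 1.2 = 4.0 kcal/mol.
E(A) − E(C) = 8.9 − 4.0 = +4.9 kcal/mol.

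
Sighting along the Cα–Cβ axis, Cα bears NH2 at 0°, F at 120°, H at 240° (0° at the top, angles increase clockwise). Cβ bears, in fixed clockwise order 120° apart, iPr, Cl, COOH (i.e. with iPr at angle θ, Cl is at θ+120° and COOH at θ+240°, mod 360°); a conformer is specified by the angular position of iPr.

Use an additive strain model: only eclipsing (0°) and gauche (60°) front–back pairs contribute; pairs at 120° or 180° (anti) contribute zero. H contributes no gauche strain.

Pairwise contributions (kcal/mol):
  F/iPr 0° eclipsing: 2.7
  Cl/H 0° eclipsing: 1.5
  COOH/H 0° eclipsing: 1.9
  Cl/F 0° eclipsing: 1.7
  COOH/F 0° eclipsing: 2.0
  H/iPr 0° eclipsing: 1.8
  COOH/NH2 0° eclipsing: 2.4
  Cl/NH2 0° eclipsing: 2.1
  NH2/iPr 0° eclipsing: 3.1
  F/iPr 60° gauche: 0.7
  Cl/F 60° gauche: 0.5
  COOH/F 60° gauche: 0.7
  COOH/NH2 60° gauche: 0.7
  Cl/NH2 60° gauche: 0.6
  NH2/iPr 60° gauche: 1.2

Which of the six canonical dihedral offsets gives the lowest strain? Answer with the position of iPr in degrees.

180°

iPr at 0° (eclipsed): NH2–iPr eclipsed, F–Cl eclipsed, H–COOH eclipsed; 3.1 + 1.7 + 1.9 = 6.7 kcal/mol.
iPr at 60° (staggered): NH2–iPr gauche, NH2–COOH gauche, F–iPr gauche, F–Cl gauche; 1.2 + 0.7 + 0.7 + 0.5 = 3.1 kcal/mol.
iPr at 120° (eclipsed): NH2–COOH eclipsed, F–iPr eclipsed, H–Cl eclipsed; 2.4 + 2.7 + 1.5 = 6.6 kcal/mol.
iPr at 180° (staggered): NH2–Cl gauche, NH2–COOH gauche, F–iPr gauche, F–COOH gauche; 0.6 + 0.7 + 0.7 + 0.7 = 2.7 kcal/mol.
iPr at 240° (eclipsed): NH2–Cl eclipsed, F–COOH eclipsed, H–iPr eclipsed; 2.1 + 2.0 + 1.8 = 5.9 kcal/mol.
iPr at 300° (staggered): NH2–iPr gauche, NH2–Cl gauche, F–Cl gauche, F–COOH gauche; 1.2 + 0.6 + 0.5 + 0.7 = 3.0 kcal/mol.
The minimum (2.7 kcal/mol) occurs with iPr at 180°.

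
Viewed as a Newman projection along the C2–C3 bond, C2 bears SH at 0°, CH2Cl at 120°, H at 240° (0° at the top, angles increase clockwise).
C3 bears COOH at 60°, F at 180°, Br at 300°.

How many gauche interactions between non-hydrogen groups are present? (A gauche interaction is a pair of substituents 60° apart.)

4

Non-H gauche pairs: SH(0°)/COOH(60°); SH(0°)/Br(300°); CH2Cl(120°)/COOH(60°); CH2Cl(120°)/F(180°) — 4 interactions.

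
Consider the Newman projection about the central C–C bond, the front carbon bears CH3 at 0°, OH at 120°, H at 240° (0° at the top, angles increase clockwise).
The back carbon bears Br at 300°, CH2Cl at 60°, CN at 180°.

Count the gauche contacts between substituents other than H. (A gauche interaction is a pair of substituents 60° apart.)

4

Non-H gauche pairs: CH3(0°)/Br(300°); CH3(0°)/CH2Cl(60°); OH(120°)/CH2Cl(60°); OH(120°)/CN(180°) — 4 interactions.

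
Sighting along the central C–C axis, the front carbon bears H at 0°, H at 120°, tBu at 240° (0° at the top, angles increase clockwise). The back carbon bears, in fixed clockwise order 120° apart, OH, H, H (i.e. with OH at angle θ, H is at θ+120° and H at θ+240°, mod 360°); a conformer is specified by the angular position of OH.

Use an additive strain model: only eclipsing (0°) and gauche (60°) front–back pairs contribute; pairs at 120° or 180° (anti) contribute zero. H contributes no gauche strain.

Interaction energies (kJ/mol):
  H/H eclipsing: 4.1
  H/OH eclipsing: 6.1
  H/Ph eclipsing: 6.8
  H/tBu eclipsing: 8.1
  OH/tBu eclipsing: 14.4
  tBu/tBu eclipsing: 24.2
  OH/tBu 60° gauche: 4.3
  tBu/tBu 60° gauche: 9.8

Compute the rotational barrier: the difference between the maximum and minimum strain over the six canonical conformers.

22.6 kJ/mol

OH at 0° (eclipsed): H–OH eclipsed, H–H eclipsed, tBu–H eclipsed; 6.1 + 4.1 + 8.1 = 18.3 kJ/mol.
OH at 60° (staggered): no non-H gauche contacts → 0.0 kJ/mol.
OH at 120° (eclipsed): H–H eclipsed, H–OH eclipsed, tBu–H eclipsed; 4.1 + 6.1 + 8.1 = 18.3 kJ/mol.
OH at 180° (staggered): tBu–OH gauche; 4.3 = 4.3 kJ/mol.
OH at 240° (eclipsed): H–H eclipsed, H–H eclipsed, tBu–OH eclipsed; 4.1 + 4.1 + 14.4 = 22.6 kJ/mol.
OH at 300° (staggered): tBu–OH gauche; 4.3 = 4.3 kJ/mol.
Max at 240° (22.6 kJ/mol), min at 60° (0.0 kJ/mol); barrier = 22.6 kJ/mol.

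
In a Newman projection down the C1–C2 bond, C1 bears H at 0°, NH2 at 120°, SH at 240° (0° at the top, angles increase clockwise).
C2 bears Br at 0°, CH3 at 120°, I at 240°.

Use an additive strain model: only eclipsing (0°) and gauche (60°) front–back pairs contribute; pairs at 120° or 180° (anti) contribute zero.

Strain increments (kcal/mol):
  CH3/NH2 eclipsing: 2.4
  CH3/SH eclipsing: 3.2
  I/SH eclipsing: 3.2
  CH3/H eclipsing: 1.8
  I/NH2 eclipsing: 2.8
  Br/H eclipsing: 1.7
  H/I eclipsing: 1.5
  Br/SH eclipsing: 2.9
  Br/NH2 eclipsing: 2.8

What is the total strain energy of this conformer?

This conformer (eclipsed): H(0°)/Br(0°) eclipsed 1.7; NH2(120°)/CH3(120°) eclipsed 2.4; SH(240°)/I(240°) eclipsed 3.2 → 7.3 kcal/mol.

7.3 kcal/mol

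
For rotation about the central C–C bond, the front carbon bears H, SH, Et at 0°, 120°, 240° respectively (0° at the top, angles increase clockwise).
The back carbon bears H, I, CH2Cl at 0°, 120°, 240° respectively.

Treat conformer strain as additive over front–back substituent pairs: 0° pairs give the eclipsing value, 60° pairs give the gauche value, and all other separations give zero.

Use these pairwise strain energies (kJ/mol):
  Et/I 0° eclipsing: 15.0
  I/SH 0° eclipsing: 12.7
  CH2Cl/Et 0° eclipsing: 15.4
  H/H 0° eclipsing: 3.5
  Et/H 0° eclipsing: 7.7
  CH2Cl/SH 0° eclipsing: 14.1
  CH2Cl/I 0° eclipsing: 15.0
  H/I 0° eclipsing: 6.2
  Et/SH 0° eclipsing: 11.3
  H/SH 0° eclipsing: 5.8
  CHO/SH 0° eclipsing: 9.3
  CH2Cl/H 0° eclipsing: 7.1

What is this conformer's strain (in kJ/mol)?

This conformer (eclipsed): H–H eclipsed, SH–I eclipsed, Et–CH2Cl eclipsed; 3.5 + 12.7 + 15.4 = 31.6 kJ/mol.

31.6 kJ/mol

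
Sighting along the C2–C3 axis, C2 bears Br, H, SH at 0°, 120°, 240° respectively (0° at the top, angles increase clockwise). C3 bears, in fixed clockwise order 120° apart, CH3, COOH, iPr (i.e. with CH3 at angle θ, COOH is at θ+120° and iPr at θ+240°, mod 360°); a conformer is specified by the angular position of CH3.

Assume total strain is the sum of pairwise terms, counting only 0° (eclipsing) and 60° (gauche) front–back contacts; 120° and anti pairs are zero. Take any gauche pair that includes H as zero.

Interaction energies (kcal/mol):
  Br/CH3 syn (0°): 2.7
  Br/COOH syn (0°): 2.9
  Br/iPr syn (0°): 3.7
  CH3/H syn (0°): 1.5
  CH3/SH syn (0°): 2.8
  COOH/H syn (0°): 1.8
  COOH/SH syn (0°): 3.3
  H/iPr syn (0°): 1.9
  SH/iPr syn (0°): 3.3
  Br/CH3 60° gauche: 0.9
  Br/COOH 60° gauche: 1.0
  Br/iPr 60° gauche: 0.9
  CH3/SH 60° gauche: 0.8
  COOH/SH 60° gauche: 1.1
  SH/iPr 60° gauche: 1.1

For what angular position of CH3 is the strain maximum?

120°

CH3 at 0° (eclipsed): Br(0°)/CH3(0°) eclipsed 2.7; H(120°)/COOH(120°) eclipsed 1.8; SH(240°)/iPr(240°) eclipsed 3.3 → 7.8 kcal/mol.
CH3 at 60° (staggered): Br(0°)/CH3(60°) gauche 0.9; Br(0°)/iPr(300°) gauche 0.9; SH(240°)/COOH(180°) gauche 1.1; SH(240°)/iPr(300°) gauche 1.1 → 4.0 kcal/mol.
CH3 at 120° (eclipsed): Br(0°)/iPr(0°) eclipsed 3.7; H(120°)/CH3(120°) eclipsed 1.5; SH(240°)/COOH(240°) eclipsed 3.3 → 8.5 kcal/mol.
CH3 at 180° (staggered): Br(0°)/COOH(300°) gauche 1.0; Br(0°)/iPr(60°) gauche 0.9; SH(240°)/CH3(180°) gauche 0.8; SH(240°)/COOH(300°) gauche 1.1 → 3.8 kcal/mol.
CH3 at 240° (eclipsed): Br(0°)/COOH(0°) eclipsed 2.9; H(120°)/iPr(120°) eclipsed 1.9; SH(240°)/CH3(240°) eclipsed 2.8 → 7.6 kcal/mol.
CH3 at 300° (staggered): Br(0°)/CH3(300°) gauche 0.9; Br(0°)/COOH(60°) gauche 1.0; SH(240°)/CH3(300°) gauche 0.8; SH(240°)/iPr(180°) gauche 1.1 → 3.8 kcal/mol.
The maximum (8.5 kcal/mol) occurs with CH3 at 120°.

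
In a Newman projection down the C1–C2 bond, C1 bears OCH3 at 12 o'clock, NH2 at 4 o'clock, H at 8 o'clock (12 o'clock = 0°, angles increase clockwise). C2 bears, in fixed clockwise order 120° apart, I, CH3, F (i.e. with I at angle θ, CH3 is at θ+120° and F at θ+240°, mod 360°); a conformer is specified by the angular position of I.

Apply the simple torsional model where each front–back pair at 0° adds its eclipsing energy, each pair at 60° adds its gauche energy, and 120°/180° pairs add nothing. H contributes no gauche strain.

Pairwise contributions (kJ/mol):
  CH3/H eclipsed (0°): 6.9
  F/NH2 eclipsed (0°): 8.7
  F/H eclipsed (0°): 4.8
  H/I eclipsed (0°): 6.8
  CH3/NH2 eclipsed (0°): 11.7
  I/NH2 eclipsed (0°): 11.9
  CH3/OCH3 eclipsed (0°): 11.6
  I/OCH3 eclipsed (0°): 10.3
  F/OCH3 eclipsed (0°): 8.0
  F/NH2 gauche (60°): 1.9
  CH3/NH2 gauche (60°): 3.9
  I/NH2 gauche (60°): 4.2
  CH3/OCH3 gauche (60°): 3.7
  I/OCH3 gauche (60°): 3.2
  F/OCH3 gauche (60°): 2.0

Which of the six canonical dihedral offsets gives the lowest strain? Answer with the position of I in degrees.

180°

I at 0° (eclipsed): OCH3–I eclipsed, NH2–CH3 eclipsed, H–F eclipsed; 10.3 + 11.7 + 4.8 = 26.8 kJ/mol.
I at 60° (staggered): OCH3–I gauche, OCH3–F gauche, NH2–I gauche, NH2–CH3 gauche; 3.2 + 2.0 + 4.2 + 3.9 = 13.3 kJ/mol.
I at 120° (eclipsed): OCH3–F eclipsed, NH2–I eclipsed, H–CH3 eclipsed; 8.0 + 11.9 + 6.9 = 26.8 kJ/mol.
I at 180° (staggered): OCH3–CH3 gauche, OCH3–F gauche, NH2–I gauche, NH2–F gauche; 3.7 + 2.0 + 4.2 + 1.9 = 11.8 kJ/mol.
I at 240° (eclipsed): OCH3–CH3 eclipsed, NH2–F eclipsed, H–I eclipsed; 11.6 + 8.7 + 6.8 = 27.1 kJ/mol.
I at 300° (staggered): OCH3–I gauche, OCH3–CH3 gauche, NH2–CH3 gauche, NH2–F gauche; 3.2 + 3.7 + 3.9 + 1.9 = 12.7 kJ/mol.
The minimum (11.8 kJ/mol) occurs with I at 180°.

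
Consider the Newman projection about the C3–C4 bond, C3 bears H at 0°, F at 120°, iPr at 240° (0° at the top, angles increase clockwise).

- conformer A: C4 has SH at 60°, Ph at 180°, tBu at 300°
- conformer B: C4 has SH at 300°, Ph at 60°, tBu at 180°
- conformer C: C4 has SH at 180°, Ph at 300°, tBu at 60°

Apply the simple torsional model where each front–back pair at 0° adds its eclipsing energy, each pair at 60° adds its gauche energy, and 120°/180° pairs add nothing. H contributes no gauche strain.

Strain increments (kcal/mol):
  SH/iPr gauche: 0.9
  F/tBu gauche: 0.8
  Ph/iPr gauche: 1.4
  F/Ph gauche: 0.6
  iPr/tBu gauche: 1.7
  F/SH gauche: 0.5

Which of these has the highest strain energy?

A is staggered. F at 120° is gauche with SH at 60° (0.5); F at 120° is gauche with Ph at 180° (0.6); iPr at 240° is gauche with Ph at 180° (1.4); iPr at 240° is gauche with tBu at 300° (1.7). Total 4.2 kcal/mol.
B is staggered. F at 120° is gauche with Ph at 60° (0.6); F at 120° is gauche with tBu at 180° (0.8); iPr at 240° is gauche with SH at 300° (0.9); iPr at 240° is gauche with tBu at 180° (1.7). Total 4.0 kcal/mol.
C is staggered. F at 120° is gauche with SH at 180° (0.5); F at 120° is gauche with tBu at 60° (0.8); iPr at 240° is gauche with SH at 180° (0.9); iPr at 240° is gauche with Ph at 300° (1.4). Total 3.6 kcal/mol.
A has the highest total (4.2 kcal/mol).

A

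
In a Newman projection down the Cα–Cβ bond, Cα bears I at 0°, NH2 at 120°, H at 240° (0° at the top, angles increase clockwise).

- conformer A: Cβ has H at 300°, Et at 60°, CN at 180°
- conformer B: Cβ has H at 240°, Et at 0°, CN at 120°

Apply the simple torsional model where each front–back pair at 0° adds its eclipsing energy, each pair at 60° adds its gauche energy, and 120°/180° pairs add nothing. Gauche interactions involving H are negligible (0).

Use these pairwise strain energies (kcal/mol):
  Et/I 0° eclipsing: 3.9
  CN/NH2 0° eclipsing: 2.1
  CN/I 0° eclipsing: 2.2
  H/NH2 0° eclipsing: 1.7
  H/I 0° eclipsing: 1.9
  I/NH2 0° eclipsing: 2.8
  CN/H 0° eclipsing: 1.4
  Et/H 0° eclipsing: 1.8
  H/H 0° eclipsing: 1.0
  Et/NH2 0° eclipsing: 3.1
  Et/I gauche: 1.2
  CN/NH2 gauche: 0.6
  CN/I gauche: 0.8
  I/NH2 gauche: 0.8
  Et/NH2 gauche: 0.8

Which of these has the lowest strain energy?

A (staggered): I–Et gauche, NH2–Et gauche, NH2–CN gauche; 1.2 + 0.8 + 0.6 = 2.6 kcal/mol.
B (eclipsed): I–Et eclipsed, NH2–CN eclipsed, H–H eclipsed; 3.9 + 2.1 + 1.0 = 7.0 kcal/mol.
A has the lowest total (2.6 kcal/mol).

A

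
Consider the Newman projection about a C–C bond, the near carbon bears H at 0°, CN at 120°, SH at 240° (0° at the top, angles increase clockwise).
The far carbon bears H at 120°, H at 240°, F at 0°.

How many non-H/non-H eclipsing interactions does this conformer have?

Every eclipsing pair involves H, so the count is 0.

0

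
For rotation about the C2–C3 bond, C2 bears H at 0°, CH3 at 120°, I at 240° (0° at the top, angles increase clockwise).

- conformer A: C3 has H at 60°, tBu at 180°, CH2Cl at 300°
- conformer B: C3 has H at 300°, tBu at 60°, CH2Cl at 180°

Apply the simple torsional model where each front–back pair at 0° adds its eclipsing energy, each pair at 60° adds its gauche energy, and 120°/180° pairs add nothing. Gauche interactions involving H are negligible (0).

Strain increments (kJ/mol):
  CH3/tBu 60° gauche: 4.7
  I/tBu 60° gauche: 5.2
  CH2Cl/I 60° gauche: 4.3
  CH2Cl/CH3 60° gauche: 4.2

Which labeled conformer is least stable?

A

A is staggered. CH3 at 120° is gauche with tBu at 180° (4.7); I at 240° is gauche with tBu at 180° (5.2); I at 240° is gauche with CH2Cl at 300° (4.3). Total 14.2 kJ/mol.
B is staggered. CH3 at 120° is gauche with tBu at 60° (4.7); CH3 at 120° is gauche with CH2Cl at 180° (4.2); I at 240° is gauche with CH2Cl at 180° (4.3). Total 13.2 kJ/mol.
A has the highest total (14.2 kJ/mol).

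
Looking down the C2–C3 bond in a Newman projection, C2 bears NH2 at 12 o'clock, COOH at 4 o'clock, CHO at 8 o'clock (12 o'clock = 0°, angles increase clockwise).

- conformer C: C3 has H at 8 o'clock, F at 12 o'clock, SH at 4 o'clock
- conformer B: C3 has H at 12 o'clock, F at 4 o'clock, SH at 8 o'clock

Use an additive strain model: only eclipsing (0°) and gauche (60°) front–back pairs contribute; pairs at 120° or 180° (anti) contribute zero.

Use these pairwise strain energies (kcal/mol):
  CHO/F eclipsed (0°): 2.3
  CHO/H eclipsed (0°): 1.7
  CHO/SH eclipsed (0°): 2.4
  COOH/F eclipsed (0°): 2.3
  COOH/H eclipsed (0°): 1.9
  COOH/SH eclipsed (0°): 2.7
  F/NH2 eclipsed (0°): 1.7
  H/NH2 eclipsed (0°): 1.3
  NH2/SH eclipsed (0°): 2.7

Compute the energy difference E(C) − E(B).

+0.1 kcal/mol

C (eclipsed): NH2(0°)/F(0°) eclipsed 1.7; COOH(120°)/SH(120°) eclipsed 2.7; CHO(240°)/H(240°) eclipsed 1.7 → 6.1 kcal/mol.
B (eclipsed): NH2(0°)/H(0°) eclipsed 1.3; COOH(120°)/F(120°) eclipsed 2.3; CHO(240°)/SH(240°) eclipsed 2.4 → 6.0 kcal/mol.
E(C) − E(B) = 6.1 − 6.0 = +0.1 kcal/mol.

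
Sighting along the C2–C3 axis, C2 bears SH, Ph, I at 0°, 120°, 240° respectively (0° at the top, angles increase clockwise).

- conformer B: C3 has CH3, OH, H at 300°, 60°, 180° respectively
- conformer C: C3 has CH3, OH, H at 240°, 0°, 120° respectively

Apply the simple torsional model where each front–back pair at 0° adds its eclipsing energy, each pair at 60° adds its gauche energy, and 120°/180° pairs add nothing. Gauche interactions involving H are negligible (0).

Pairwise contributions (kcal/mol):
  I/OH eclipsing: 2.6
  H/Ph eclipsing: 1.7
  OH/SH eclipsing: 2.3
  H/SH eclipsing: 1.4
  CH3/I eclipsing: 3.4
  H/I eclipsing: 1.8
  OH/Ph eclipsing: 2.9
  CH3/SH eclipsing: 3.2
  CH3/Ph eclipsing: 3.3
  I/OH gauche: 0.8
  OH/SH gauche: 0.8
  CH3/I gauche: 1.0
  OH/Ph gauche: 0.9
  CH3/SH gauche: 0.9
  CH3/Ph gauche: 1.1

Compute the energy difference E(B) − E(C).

B is staggered. SH at 0° is gauche with CH3 at 300° (0.9); SH at 0° is gauche with OH at 60° (0.8); Ph at 120° is gauche with OH at 60° (0.9); I at 240° is gauche with CH3 at 300° (1.0). Total 3.6 kcal/mol.
C is eclipsed. SH at 0° is eclipsed with OH at 0° (2.3); Ph at 120° is eclipsed with H at 120° (1.7); I at 240° is eclipsed with CH3 at 240° (3.4). Total 7.4 kcal/mol.
E(B) − E(C) = 3.6 − 7.4 = -3.8 kcal/mol.

-3.8 kcal/mol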